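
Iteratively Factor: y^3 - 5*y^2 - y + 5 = (y - 5)*(y^2 - 1) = (y - 5)*(y + 1)*(y - 1)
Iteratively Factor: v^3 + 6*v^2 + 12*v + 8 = (v + 2)*(v^2 + 4*v + 4) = (v + 2)^2*(v + 2)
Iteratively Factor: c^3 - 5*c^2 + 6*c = (c - 2)*(c^2 - 3*c) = (c - 3)*(c - 2)*(c)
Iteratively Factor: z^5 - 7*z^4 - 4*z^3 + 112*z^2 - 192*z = (z - 4)*(z^4 - 3*z^3 - 16*z^2 + 48*z) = z*(z - 4)*(z^3 - 3*z^2 - 16*z + 48) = z*(z - 4)*(z + 4)*(z^2 - 7*z + 12) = z*(z - 4)^2*(z + 4)*(z - 3)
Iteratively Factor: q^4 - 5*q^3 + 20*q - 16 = (q - 4)*(q^3 - q^2 - 4*q + 4) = (q - 4)*(q + 2)*(q^2 - 3*q + 2) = (q - 4)*(q - 2)*(q + 2)*(q - 1)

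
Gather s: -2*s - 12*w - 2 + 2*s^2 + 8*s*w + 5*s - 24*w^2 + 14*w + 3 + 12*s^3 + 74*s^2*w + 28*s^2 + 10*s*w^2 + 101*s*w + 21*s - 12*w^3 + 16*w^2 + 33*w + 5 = 12*s^3 + s^2*(74*w + 30) + s*(10*w^2 + 109*w + 24) - 12*w^3 - 8*w^2 + 35*w + 6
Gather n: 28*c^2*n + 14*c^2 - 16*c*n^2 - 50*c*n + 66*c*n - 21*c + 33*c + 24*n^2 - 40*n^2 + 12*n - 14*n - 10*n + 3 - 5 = 14*c^2 + 12*c + n^2*(-16*c - 16) + n*(28*c^2 + 16*c - 12) - 2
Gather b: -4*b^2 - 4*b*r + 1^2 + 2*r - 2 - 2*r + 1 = -4*b^2 - 4*b*r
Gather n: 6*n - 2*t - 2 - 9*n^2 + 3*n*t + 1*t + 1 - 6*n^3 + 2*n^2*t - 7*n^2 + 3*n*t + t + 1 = -6*n^3 + n^2*(2*t - 16) + n*(6*t + 6)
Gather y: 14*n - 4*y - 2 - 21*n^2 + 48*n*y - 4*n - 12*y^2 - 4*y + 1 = -21*n^2 + 10*n - 12*y^2 + y*(48*n - 8) - 1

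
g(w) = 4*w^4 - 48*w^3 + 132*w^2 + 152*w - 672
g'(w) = 16*w^3 - 144*w^2 + 264*w + 152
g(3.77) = 13.20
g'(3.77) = -42.06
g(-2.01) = 10.85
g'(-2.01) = -1090.34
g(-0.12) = -688.26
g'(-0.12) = 118.22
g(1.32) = -339.62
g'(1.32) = 286.37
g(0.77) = -497.20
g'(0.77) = 277.21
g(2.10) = -137.42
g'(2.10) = 219.54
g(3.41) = 18.79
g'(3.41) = 12.22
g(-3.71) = 3789.85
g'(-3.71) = -3626.51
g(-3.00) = 1680.00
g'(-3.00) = -2368.00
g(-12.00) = 182400.00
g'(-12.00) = -51400.00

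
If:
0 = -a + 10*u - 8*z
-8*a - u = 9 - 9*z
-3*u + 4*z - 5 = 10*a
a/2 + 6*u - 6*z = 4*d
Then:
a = -266/715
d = -919/2860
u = 391/715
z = 522/715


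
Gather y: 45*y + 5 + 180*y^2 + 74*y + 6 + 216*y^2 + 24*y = 396*y^2 + 143*y + 11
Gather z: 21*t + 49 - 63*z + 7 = 21*t - 63*z + 56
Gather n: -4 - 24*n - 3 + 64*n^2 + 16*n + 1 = 64*n^2 - 8*n - 6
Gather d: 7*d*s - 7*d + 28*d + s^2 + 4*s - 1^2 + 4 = d*(7*s + 21) + s^2 + 4*s + 3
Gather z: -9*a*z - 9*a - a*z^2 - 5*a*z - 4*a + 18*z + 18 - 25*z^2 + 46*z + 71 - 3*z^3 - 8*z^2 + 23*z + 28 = -13*a - 3*z^3 + z^2*(-a - 33) + z*(87 - 14*a) + 117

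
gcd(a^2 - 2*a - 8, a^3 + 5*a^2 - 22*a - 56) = a^2 - 2*a - 8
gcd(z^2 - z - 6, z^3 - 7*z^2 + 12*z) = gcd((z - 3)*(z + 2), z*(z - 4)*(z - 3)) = z - 3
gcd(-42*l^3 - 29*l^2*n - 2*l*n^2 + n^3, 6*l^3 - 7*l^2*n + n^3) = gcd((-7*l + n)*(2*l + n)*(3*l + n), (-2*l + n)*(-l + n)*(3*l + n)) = 3*l + n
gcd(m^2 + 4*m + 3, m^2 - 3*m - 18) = m + 3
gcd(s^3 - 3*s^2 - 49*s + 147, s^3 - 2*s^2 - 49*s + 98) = s^2 - 49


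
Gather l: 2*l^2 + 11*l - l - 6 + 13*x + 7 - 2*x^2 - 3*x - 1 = 2*l^2 + 10*l - 2*x^2 + 10*x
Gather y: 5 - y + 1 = 6 - y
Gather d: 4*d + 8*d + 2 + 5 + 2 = 12*d + 9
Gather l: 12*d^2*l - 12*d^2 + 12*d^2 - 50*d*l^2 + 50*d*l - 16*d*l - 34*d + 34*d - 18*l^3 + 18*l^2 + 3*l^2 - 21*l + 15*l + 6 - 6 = -18*l^3 + l^2*(21 - 50*d) + l*(12*d^2 + 34*d - 6)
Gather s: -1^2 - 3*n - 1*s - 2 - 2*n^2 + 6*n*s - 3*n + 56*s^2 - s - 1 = -2*n^2 - 6*n + 56*s^2 + s*(6*n - 2) - 4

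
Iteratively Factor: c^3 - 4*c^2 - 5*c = (c)*(c^2 - 4*c - 5) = c*(c + 1)*(c - 5)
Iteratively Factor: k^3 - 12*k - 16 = (k + 2)*(k^2 - 2*k - 8) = (k + 2)^2*(k - 4)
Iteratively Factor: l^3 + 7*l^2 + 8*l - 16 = (l + 4)*(l^2 + 3*l - 4) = (l - 1)*(l + 4)*(l + 4)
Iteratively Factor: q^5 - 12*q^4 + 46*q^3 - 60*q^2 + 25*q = (q - 1)*(q^4 - 11*q^3 + 35*q^2 - 25*q) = q*(q - 1)*(q^3 - 11*q^2 + 35*q - 25) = q*(q - 5)*(q - 1)*(q^2 - 6*q + 5) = q*(q - 5)*(q - 1)^2*(q - 5)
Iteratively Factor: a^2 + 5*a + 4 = (a + 4)*(a + 1)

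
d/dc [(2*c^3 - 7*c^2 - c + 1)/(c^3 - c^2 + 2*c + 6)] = (5*c^4 + 10*c^3 + 18*c^2 - 82*c - 8)/(c^6 - 2*c^5 + 5*c^4 + 8*c^3 - 8*c^2 + 24*c + 36)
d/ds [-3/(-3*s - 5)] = -9/(3*s + 5)^2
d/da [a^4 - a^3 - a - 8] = 4*a^3 - 3*a^2 - 1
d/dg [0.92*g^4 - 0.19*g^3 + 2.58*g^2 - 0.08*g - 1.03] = 3.68*g^3 - 0.57*g^2 + 5.16*g - 0.08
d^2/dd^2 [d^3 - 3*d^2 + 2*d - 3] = 6*d - 6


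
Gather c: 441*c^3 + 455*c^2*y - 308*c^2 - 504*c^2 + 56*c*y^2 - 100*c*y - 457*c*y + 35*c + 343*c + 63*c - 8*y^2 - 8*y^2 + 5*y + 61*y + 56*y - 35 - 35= 441*c^3 + c^2*(455*y - 812) + c*(56*y^2 - 557*y + 441) - 16*y^2 + 122*y - 70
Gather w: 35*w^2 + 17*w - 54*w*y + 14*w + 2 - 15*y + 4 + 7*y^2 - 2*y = 35*w^2 + w*(31 - 54*y) + 7*y^2 - 17*y + 6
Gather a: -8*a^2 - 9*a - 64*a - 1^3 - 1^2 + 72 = -8*a^2 - 73*a + 70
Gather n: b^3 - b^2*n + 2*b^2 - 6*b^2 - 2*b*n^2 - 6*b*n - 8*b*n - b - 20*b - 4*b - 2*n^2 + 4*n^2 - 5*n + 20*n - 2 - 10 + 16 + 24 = b^3 - 4*b^2 - 25*b + n^2*(2 - 2*b) + n*(-b^2 - 14*b + 15) + 28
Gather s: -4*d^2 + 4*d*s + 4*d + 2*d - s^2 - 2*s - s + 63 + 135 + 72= -4*d^2 + 6*d - s^2 + s*(4*d - 3) + 270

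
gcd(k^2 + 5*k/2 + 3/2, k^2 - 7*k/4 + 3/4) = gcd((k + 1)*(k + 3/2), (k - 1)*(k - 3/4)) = 1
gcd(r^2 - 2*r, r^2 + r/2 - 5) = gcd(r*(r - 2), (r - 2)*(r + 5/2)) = r - 2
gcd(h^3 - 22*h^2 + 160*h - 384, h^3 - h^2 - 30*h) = h - 6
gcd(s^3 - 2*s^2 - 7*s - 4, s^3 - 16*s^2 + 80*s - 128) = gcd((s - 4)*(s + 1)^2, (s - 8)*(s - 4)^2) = s - 4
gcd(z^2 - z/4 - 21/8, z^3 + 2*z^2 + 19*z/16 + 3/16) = 1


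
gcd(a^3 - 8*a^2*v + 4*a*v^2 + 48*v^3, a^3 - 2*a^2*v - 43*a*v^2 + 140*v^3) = -a + 4*v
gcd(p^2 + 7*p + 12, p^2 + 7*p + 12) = p^2 + 7*p + 12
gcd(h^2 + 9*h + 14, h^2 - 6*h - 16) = h + 2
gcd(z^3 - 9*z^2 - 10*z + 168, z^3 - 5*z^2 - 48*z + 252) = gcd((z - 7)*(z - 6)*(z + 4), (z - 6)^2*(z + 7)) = z - 6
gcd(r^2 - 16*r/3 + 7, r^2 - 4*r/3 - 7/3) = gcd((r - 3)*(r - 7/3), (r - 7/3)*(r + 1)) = r - 7/3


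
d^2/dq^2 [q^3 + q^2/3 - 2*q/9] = 6*q + 2/3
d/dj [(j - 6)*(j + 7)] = 2*j + 1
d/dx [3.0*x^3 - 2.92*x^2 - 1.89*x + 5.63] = 9.0*x^2 - 5.84*x - 1.89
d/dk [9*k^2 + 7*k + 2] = 18*k + 7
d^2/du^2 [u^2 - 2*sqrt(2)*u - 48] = 2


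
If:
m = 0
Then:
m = 0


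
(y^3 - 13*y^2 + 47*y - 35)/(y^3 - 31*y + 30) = (y - 7)/(y + 6)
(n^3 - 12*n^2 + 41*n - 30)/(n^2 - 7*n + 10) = (n^2 - 7*n + 6)/(n - 2)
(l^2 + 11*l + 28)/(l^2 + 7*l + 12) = (l + 7)/(l + 3)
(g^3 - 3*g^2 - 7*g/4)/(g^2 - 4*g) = (g^2 - 3*g - 7/4)/(g - 4)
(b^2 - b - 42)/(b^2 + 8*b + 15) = (b^2 - b - 42)/(b^2 + 8*b + 15)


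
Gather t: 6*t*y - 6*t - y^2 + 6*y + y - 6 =t*(6*y - 6) - y^2 + 7*y - 6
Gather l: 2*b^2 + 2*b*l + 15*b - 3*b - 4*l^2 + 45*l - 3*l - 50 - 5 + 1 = 2*b^2 + 12*b - 4*l^2 + l*(2*b + 42) - 54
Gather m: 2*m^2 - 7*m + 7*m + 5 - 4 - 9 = 2*m^2 - 8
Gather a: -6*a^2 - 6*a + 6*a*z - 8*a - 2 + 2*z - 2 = -6*a^2 + a*(6*z - 14) + 2*z - 4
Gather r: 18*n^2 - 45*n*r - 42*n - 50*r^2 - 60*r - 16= 18*n^2 - 42*n - 50*r^2 + r*(-45*n - 60) - 16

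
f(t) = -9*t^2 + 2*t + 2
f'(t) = 2 - 18*t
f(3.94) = -129.83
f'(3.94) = -68.92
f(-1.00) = -9.00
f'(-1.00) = 20.00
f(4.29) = -155.06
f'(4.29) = -75.22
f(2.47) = -47.97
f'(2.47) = -42.46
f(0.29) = 1.82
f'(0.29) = -3.22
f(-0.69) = -3.66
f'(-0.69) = 14.42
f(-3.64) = -124.53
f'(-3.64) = 67.52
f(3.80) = -120.36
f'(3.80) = -66.40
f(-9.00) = -745.00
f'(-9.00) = 164.00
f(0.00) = 2.00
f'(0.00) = 2.00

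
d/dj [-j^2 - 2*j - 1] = -2*j - 2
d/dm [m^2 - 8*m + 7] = 2*m - 8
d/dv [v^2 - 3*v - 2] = 2*v - 3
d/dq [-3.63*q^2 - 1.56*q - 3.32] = -7.26*q - 1.56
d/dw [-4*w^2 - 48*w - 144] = -8*w - 48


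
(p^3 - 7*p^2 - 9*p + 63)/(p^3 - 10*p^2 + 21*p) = (p + 3)/p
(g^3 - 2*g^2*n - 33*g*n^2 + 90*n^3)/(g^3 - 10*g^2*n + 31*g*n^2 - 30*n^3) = (g + 6*n)/(g - 2*n)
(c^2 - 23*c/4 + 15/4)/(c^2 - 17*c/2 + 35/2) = (4*c - 3)/(2*(2*c - 7))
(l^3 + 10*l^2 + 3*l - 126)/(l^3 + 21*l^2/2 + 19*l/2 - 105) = 2*(l - 3)/(2*l - 5)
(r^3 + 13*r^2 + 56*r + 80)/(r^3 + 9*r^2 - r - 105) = (r^2 + 8*r + 16)/(r^2 + 4*r - 21)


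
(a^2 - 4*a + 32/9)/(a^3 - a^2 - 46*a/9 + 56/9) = (3*a - 8)/(3*a^2 + a - 14)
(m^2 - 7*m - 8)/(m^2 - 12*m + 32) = (m + 1)/(m - 4)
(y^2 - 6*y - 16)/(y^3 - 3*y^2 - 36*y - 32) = (y + 2)/(y^2 + 5*y + 4)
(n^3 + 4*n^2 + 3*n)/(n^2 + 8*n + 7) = n*(n + 3)/(n + 7)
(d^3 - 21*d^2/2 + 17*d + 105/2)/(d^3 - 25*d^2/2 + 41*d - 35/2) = (2*d + 3)/(2*d - 1)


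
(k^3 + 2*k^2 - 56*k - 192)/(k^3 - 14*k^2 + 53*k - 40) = (k^2 + 10*k + 24)/(k^2 - 6*k + 5)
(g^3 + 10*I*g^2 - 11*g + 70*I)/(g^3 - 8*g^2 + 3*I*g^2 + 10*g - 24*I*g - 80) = (g + 7*I)/(g - 8)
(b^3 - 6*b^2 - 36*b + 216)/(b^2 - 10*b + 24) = (b^2 - 36)/(b - 4)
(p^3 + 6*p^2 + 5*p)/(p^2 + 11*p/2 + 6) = 2*p*(p^2 + 6*p + 5)/(2*p^2 + 11*p + 12)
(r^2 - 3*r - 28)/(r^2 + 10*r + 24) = (r - 7)/(r + 6)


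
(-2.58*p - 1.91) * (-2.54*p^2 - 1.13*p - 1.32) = 6.5532*p^3 + 7.7668*p^2 + 5.5639*p + 2.5212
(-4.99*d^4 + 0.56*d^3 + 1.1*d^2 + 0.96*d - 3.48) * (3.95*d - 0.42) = -19.7105*d^5 + 4.3078*d^4 + 4.1098*d^3 + 3.33*d^2 - 14.1492*d + 1.4616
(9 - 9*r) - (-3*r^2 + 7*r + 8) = 3*r^2 - 16*r + 1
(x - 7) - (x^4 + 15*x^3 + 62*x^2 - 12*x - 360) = -x^4 - 15*x^3 - 62*x^2 + 13*x + 353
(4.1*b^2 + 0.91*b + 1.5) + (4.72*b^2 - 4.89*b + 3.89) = 8.82*b^2 - 3.98*b + 5.39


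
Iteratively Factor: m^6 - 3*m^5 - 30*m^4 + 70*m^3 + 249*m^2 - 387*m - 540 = (m + 4)*(m^5 - 7*m^4 - 2*m^3 + 78*m^2 - 63*m - 135) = (m - 3)*(m + 4)*(m^4 - 4*m^3 - 14*m^2 + 36*m + 45) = (m - 3)*(m + 3)*(m + 4)*(m^3 - 7*m^2 + 7*m + 15) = (m - 3)*(m + 1)*(m + 3)*(m + 4)*(m^2 - 8*m + 15) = (m - 5)*(m - 3)*(m + 1)*(m + 3)*(m + 4)*(m - 3)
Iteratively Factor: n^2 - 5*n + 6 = (n - 3)*(n - 2)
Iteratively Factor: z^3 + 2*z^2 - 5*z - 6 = (z + 3)*(z^2 - z - 2) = (z + 1)*(z + 3)*(z - 2)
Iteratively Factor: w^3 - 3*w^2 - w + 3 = (w + 1)*(w^2 - 4*w + 3) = (w - 1)*(w + 1)*(w - 3)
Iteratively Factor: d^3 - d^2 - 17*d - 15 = (d + 1)*(d^2 - 2*d - 15) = (d - 5)*(d + 1)*(d + 3)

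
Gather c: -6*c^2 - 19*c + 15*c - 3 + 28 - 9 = -6*c^2 - 4*c + 16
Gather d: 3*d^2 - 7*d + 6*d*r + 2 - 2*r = 3*d^2 + d*(6*r - 7) - 2*r + 2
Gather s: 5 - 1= 4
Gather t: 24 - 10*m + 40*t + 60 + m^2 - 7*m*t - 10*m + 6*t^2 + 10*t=m^2 - 20*m + 6*t^2 + t*(50 - 7*m) + 84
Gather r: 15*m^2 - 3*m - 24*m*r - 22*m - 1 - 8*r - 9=15*m^2 - 25*m + r*(-24*m - 8) - 10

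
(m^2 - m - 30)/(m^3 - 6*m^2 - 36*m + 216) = (m + 5)/(m^2 - 36)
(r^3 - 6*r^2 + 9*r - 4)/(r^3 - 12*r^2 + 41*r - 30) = (r^2 - 5*r + 4)/(r^2 - 11*r + 30)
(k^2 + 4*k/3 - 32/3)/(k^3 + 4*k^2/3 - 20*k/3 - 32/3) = (k + 4)/(k^2 + 4*k + 4)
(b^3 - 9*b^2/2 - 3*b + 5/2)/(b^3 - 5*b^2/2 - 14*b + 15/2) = (b + 1)/(b + 3)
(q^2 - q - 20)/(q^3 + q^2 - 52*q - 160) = (q - 5)/(q^2 - 3*q - 40)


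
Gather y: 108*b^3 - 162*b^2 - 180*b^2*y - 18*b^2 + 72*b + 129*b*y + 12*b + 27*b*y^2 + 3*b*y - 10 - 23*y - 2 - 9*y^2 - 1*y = 108*b^3 - 180*b^2 + 84*b + y^2*(27*b - 9) + y*(-180*b^2 + 132*b - 24) - 12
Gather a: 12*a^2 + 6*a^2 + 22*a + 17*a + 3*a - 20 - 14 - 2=18*a^2 + 42*a - 36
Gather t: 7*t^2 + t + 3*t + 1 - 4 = 7*t^2 + 4*t - 3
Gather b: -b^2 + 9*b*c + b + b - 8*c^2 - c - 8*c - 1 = -b^2 + b*(9*c + 2) - 8*c^2 - 9*c - 1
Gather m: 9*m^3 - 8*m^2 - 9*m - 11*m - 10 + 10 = 9*m^3 - 8*m^2 - 20*m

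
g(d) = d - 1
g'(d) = 1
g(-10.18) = -11.18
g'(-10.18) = 1.00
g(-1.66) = -2.66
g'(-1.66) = 1.00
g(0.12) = -0.88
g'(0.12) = 1.00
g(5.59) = 4.59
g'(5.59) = 1.00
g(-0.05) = -1.05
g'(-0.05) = 1.00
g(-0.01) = -1.01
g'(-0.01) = 1.00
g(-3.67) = -4.67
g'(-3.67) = 1.00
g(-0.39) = -1.39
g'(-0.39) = 1.00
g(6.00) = 5.00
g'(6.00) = 1.00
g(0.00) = -1.00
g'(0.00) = 1.00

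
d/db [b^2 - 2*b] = 2*b - 2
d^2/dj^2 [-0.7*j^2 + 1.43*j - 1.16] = -1.40000000000000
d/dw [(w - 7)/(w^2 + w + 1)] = (w^2 + w - (w - 7)*(2*w + 1) + 1)/(w^2 + w + 1)^2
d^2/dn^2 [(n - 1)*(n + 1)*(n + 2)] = 6*n + 4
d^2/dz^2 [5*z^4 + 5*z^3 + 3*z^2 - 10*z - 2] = 60*z^2 + 30*z + 6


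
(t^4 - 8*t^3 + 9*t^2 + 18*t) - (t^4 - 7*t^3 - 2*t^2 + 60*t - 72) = -t^3 + 11*t^2 - 42*t + 72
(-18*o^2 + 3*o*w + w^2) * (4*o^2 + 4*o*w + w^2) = -72*o^4 - 60*o^3*w - 2*o^2*w^2 + 7*o*w^3 + w^4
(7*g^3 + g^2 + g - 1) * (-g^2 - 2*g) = -7*g^5 - 15*g^4 - 3*g^3 - g^2 + 2*g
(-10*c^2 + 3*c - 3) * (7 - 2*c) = 20*c^3 - 76*c^2 + 27*c - 21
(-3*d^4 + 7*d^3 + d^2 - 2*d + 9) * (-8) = 24*d^4 - 56*d^3 - 8*d^2 + 16*d - 72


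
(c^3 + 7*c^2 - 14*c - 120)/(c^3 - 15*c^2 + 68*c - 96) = (c^2 + 11*c + 30)/(c^2 - 11*c + 24)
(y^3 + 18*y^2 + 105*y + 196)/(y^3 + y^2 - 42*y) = (y^2 + 11*y + 28)/(y*(y - 6))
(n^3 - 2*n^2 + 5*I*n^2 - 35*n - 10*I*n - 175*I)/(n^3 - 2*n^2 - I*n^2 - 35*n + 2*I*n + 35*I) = (n + 5*I)/(n - I)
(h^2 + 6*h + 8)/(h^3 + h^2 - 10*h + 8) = (h + 2)/(h^2 - 3*h + 2)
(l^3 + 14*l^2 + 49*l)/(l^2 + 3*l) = (l^2 + 14*l + 49)/(l + 3)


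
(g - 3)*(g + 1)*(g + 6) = g^3 + 4*g^2 - 15*g - 18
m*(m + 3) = m^2 + 3*m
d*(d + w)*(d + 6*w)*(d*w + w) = d^4*w + 7*d^3*w^2 + d^3*w + 6*d^2*w^3 + 7*d^2*w^2 + 6*d*w^3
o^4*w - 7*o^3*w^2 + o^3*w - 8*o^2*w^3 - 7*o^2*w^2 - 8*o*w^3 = o*(o - 8*w)*(o + w)*(o*w + w)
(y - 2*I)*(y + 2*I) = y^2 + 4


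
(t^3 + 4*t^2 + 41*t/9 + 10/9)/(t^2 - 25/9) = (3*t^2 + 7*t + 2)/(3*t - 5)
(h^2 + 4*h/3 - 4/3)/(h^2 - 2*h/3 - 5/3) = (-3*h^2 - 4*h + 4)/(-3*h^2 + 2*h + 5)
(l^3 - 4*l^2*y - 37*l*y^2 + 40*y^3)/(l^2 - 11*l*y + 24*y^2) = (-l^2 - 4*l*y + 5*y^2)/(-l + 3*y)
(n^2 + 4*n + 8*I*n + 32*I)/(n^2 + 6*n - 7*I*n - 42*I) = (n^2 + n*(4 + 8*I) + 32*I)/(n^2 + n*(6 - 7*I) - 42*I)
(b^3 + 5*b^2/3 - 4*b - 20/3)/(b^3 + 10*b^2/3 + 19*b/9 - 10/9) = 3*(b - 2)/(3*b - 1)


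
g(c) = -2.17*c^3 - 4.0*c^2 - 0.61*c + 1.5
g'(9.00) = -599.92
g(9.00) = -1909.92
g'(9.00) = -599.92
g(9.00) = -1909.92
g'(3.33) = -99.44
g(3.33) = -125.02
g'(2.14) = -47.54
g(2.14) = -39.39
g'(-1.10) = 0.31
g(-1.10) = 0.22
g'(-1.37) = -1.87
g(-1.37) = 0.41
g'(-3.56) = -54.64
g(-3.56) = 50.88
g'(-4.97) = -121.65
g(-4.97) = 172.12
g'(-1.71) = -5.97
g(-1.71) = 1.70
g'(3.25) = -95.37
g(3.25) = -117.22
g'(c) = -6.51*c^2 - 8.0*c - 0.61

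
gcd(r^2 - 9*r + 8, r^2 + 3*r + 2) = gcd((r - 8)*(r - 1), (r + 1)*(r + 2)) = 1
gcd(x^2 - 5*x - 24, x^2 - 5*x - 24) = x^2 - 5*x - 24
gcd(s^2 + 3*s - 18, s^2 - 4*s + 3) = s - 3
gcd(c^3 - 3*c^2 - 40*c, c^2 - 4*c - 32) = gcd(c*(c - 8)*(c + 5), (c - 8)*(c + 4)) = c - 8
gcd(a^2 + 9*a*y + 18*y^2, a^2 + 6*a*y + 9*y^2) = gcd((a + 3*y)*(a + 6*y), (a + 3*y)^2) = a + 3*y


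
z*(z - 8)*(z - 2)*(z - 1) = z^4 - 11*z^3 + 26*z^2 - 16*z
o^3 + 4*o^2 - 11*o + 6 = (o - 1)^2*(o + 6)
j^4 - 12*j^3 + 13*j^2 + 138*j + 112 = (j - 8)*(j - 7)*(j + 1)*(j + 2)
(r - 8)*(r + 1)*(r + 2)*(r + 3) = r^4 - 2*r^3 - 37*r^2 - 82*r - 48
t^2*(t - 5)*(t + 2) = t^4 - 3*t^3 - 10*t^2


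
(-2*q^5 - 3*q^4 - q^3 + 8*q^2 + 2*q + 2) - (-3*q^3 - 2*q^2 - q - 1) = -2*q^5 - 3*q^4 + 2*q^3 + 10*q^2 + 3*q + 3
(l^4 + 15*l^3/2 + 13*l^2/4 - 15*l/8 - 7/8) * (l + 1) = l^5 + 17*l^4/2 + 43*l^3/4 + 11*l^2/8 - 11*l/4 - 7/8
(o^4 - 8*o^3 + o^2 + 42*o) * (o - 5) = o^5 - 13*o^4 + 41*o^3 + 37*o^2 - 210*o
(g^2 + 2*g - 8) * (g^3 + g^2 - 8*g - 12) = g^5 + 3*g^4 - 14*g^3 - 36*g^2 + 40*g + 96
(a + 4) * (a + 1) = a^2 + 5*a + 4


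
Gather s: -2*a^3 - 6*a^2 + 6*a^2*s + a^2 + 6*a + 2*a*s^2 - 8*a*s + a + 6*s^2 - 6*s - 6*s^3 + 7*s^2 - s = -2*a^3 - 5*a^2 + 7*a - 6*s^3 + s^2*(2*a + 13) + s*(6*a^2 - 8*a - 7)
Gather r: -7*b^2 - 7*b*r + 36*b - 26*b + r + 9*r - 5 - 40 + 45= -7*b^2 + 10*b + r*(10 - 7*b)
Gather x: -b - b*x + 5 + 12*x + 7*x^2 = -b + 7*x^2 + x*(12 - b) + 5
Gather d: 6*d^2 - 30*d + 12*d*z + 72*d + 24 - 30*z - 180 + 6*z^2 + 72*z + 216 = 6*d^2 + d*(12*z + 42) + 6*z^2 + 42*z + 60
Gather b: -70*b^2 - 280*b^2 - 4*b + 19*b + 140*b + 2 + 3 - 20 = -350*b^2 + 155*b - 15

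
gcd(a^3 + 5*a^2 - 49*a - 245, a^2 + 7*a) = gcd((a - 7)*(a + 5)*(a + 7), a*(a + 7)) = a + 7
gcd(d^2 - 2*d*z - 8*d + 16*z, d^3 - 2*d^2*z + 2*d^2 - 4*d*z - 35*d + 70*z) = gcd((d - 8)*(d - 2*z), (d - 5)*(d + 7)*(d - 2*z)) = -d + 2*z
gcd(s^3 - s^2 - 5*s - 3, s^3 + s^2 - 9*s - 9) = s^2 - 2*s - 3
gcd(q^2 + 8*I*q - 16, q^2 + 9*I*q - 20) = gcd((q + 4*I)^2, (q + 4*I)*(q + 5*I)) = q + 4*I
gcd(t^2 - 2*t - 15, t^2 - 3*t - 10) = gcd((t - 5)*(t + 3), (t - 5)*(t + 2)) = t - 5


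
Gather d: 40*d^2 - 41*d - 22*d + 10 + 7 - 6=40*d^2 - 63*d + 11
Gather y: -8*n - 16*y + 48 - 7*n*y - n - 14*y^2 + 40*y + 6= -9*n - 14*y^2 + y*(24 - 7*n) + 54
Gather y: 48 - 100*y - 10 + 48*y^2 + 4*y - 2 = 48*y^2 - 96*y + 36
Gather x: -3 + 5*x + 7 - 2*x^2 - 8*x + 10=-2*x^2 - 3*x + 14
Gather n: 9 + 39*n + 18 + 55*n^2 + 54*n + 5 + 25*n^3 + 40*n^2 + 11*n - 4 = 25*n^3 + 95*n^2 + 104*n + 28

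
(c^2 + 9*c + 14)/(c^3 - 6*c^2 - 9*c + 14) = (c + 7)/(c^2 - 8*c + 7)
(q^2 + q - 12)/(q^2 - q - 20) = (q - 3)/(q - 5)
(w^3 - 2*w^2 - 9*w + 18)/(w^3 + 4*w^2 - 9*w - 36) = (w - 2)/(w + 4)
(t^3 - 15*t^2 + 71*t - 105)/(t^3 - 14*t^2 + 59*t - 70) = (t - 3)/(t - 2)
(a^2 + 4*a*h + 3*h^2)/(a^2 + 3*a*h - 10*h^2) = (a^2 + 4*a*h + 3*h^2)/(a^2 + 3*a*h - 10*h^2)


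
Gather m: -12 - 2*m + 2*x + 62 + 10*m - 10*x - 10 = 8*m - 8*x + 40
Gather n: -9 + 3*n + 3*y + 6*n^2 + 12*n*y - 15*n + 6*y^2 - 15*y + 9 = 6*n^2 + n*(12*y - 12) + 6*y^2 - 12*y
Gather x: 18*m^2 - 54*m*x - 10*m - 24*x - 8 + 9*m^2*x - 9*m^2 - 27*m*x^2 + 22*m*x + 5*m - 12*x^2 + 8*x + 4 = 9*m^2 - 5*m + x^2*(-27*m - 12) + x*(9*m^2 - 32*m - 16) - 4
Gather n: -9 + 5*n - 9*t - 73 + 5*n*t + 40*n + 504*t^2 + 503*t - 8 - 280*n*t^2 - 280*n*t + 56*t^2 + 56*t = n*(-280*t^2 - 275*t + 45) + 560*t^2 + 550*t - 90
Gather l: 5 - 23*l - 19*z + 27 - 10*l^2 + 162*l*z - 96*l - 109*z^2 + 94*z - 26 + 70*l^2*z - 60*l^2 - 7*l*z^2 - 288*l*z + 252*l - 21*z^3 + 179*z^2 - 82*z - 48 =l^2*(70*z - 70) + l*(-7*z^2 - 126*z + 133) - 21*z^3 + 70*z^2 - 7*z - 42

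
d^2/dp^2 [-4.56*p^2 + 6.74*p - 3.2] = -9.12000000000000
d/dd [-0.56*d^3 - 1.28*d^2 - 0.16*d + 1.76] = -1.68*d^2 - 2.56*d - 0.16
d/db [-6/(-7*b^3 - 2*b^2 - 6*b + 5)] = 6*(-21*b^2 - 4*b - 6)/(7*b^3 + 2*b^2 + 6*b - 5)^2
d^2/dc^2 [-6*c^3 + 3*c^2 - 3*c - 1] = 6 - 36*c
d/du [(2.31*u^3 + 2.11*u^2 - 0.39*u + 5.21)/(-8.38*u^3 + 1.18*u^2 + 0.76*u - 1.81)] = (-7.105427357601e-15*u^5 + 20.4076*u^4 - 3.0252*u^3 + 120.4999*u^2 - 19.9338*u - 3.2537)/(70.2244*u^6 - 19.7768*u^5 - 11.3452*u^4 + 32.1292*u^3 - 3.694*u^2 - 2.7512*u + 3.2761)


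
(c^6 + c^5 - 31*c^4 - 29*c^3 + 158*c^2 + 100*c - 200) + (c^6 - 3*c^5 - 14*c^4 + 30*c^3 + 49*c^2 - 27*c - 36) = 2*c^6 - 2*c^5 - 45*c^4 + c^3 + 207*c^2 + 73*c - 236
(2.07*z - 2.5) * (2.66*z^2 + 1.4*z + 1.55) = 5.5062*z^3 - 3.752*z^2 - 0.2915*z - 3.875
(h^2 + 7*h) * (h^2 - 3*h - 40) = h^4 + 4*h^3 - 61*h^2 - 280*h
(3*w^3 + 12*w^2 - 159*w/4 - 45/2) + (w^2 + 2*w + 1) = 3*w^3 + 13*w^2 - 151*w/4 - 43/2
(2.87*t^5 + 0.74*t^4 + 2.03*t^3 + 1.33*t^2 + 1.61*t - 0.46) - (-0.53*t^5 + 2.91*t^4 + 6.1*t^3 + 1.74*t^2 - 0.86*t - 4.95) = 3.4*t^5 - 2.17*t^4 - 4.07*t^3 - 0.41*t^2 + 2.47*t + 4.49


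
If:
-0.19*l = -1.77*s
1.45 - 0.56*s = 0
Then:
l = 24.12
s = 2.59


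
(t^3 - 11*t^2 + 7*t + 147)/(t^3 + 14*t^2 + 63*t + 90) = (t^2 - 14*t + 49)/(t^2 + 11*t + 30)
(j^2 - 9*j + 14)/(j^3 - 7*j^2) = (j - 2)/j^2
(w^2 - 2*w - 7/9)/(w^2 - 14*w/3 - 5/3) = (w - 7/3)/(w - 5)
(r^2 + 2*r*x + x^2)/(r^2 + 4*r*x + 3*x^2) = (r + x)/(r + 3*x)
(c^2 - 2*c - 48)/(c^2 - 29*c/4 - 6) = 4*(c + 6)/(4*c + 3)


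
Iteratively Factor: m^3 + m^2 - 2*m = (m)*(m^2 + m - 2) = m*(m + 2)*(m - 1)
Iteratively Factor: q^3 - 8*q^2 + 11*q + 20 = (q - 4)*(q^2 - 4*q - 5) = (q - 5)*(q - 4)*(q + 1)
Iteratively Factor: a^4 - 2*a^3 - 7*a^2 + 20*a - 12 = (a + 3)*(a^3 - 5*a^2 + 8*a - 4) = (a - 2)*(a + 3)*(a^2 - 3*a + 2) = (a - 2)^2*(a + 3)*(a - 1)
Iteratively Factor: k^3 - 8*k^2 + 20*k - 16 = (k - 2)*(k^2 - 6*k + 8) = (k - 2)^2*(k - 4)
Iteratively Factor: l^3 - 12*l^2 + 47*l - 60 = (l - 3)*(l^2 - 9*l + 20) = (l - 5)*(l - 3)*(l - 4)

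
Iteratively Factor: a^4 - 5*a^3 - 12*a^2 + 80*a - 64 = (a - 1)*(a^3 - 4*a^2 - 16*a + 64) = (a - 4)*(a - 1)*(a^2 - 16) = (a - 4)*(a - 1)*(a + 4)*(a - 4)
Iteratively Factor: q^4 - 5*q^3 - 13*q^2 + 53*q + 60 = (q - 5)*(q^3 - 13*q - 12) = (q - 5)*(q + 3)*(q^2 - 3*q - 4) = (q - 5)*(q - 4)*(q + 3)*(q + 1)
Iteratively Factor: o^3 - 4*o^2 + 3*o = (o - 3)*(o^2 - o) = o*(o - 3)*(o - 1)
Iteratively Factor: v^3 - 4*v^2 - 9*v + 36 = (v - 3)*(v^2 - v - 12) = (v - 3)*(v + 3)*(v - 4)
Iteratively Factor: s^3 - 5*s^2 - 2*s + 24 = (s - 4)*(s^2 - s - 6) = (s - 4)*(s + 2)*(s - 3)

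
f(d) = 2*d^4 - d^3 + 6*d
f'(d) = 8*d^3 - 3*d^2 + 6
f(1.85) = 28.20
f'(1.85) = 46.39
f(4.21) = 578.93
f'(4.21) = 549.78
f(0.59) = 3.58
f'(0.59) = 6.60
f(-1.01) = -2.95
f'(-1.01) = -5.30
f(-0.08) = -0.48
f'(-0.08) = 5.98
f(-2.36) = 61.03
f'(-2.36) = -115.86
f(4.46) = 729.39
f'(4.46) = 656.06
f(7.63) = 6380.00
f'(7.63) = 3384.91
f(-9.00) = 13797.00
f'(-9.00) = -6069.00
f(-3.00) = 171.00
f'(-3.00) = -237.00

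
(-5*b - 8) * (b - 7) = -5*b^2 + 27*b + 56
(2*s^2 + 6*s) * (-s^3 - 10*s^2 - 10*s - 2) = -2*s^5 - 26*s^4 - 80*s^3 - 64*s^2 - 12*s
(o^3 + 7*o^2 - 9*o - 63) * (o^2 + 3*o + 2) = o^5 + 10*o^4 + 14*o^3 - 76*o^2 - 207*o - 126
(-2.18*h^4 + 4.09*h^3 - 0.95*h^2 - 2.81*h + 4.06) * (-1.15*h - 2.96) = 2.507*h^5 + 1.7493*h^4 - 11.0139*h^3 + 6.0435*h^2 + 3.6486*h - 12.0176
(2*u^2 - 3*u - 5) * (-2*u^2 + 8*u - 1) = -4*u^4 + 22*u^3 - 16*u^2 - 37*u + 5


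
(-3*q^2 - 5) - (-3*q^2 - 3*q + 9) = 3*q - 14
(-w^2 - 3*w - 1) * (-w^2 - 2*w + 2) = w^4 + 5*w^3 + 5*w^2 - 4*w - 2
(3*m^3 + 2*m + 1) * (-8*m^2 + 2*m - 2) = -24*m^5 + 6*m^4 - 22*m^3 - 4*m^2 - 2*m - 2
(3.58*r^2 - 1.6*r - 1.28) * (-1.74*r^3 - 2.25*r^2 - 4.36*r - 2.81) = -6.2292*r^5 - 5.271*r^4 - 9.7816*r^3 - 0.2038*r^2 + 10.0768*r + 3.5968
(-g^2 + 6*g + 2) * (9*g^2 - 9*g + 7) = -9*g^4 + 63*g^3 - 43*g^2 + 24*g + 14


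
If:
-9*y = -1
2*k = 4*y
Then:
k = 2/9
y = 1/9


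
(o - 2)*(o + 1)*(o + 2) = o^3 + o^2 - 4*o - 4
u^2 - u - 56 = (u - 8)*(u + 7)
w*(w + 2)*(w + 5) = w^3 + 7*w^2 + 10*w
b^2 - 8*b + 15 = (b - 5)*(b - 3)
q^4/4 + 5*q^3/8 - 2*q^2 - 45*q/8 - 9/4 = (q/4 + 1/2)*(q - 3)*(q + 1/2)*(q + 3)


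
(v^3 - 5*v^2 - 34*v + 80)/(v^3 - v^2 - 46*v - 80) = (v - 2)/(v + 2)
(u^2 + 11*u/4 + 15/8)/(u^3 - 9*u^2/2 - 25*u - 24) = (u + 5/4)/(u^2 - 6*u - 16)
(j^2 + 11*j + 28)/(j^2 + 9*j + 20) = (j + 7)/(j + 5)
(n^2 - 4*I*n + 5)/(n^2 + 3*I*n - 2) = (n - 5*I)/(n + 2*I)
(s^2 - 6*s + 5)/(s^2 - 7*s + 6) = (s - 5)/(s - 6)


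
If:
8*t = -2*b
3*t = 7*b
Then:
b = 0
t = 0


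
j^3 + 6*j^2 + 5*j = j*(j + 1)*(j + 5)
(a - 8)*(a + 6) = a^2 - 2*a - 48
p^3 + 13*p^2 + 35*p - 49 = (p - 1)*(p + 7)^2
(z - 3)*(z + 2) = z^2 - z - 6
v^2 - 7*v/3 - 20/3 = (v - 4)*(v + 5/3)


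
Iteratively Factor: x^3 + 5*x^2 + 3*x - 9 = (x + 3)*(x^2 + 2*x - 3) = (x + 3)^2*(x - 1)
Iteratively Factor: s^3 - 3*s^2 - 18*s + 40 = (s + 4)*(s^2 - 7*s + 10) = (s - 2)*(s + 4)*(s - 5)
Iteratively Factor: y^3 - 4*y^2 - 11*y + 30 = (y + 3)*(y^2 - 7*y + 10) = (y - 2)*(y + 3)*(y - 5)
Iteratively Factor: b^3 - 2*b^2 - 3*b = (b - 3)*(b^2 + b) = (b - 3)*(b + 1)*(b)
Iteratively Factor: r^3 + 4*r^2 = (r)*(r^2 + 4*r) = r*(r + 4)*(r)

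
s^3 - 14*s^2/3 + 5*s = s*(s - 3)*(s - 5/3)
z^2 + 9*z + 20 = (z + 4)*(z + 5)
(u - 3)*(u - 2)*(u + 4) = u^3 - u^2 - 14*u + 24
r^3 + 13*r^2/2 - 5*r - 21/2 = (r - 3/2)*(r + 1)*(r + 7)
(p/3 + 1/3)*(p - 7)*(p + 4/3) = p^3/3 - 14*p^2/9 - 5*p - 28/9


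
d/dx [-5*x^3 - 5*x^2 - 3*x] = -15*x^2 - 10*x - 3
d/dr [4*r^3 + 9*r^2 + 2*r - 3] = 12*r^2 + 18*r + 2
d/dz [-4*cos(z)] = 4*sin(z)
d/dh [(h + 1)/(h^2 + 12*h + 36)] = (4 - h)/(h^3 + 18*h^2 + 108*h + 216)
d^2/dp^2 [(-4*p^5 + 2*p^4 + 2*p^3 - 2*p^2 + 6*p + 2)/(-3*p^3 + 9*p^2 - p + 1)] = 24*(3*p^9 - 27*p^8 + 84*p^7 - 42*p^6 + 20*p^5 + 17*p^4 + 8*p^3 - 56*p^2 + 16*p + 1)/(27*p^9 - 243*p^8 + 756*p^7 - 918*p^6 + 414*p^5 - 288*p^4 + 64*p^3 - 30*p^2 + 3*p - 1)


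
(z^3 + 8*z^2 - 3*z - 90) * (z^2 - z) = z^5 + 7*z^4 - 11*z^3 - 87*z^2 + 90*z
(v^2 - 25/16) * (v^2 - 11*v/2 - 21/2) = v^4 - 11*v^3/2 - 193*v^2/16 + 275*v/32 + 525/32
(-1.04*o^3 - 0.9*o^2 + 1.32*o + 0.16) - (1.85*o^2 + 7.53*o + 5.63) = -1.04*o^3 - 2.75*o^2 - 6.21*o - 5.47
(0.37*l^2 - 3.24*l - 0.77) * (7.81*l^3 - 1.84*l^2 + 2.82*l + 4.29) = 2.8897*l^5 - 25.9852*l^4 + 0.991300000000001*l^3 - 6.1327*l^2 - 16.071*l - 3.3033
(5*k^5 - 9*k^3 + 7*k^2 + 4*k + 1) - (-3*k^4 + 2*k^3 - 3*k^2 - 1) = 5*k^5 + 3*k^4 - 11*k^3 + 10*k^2 + 4*k + 2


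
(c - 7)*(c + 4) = c^2 - 3*c - 28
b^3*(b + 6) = b^4 + 6*b^3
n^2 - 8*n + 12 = (n - 6)*(n - 2)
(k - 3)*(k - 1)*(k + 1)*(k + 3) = k^4 - 10*k^2 + 9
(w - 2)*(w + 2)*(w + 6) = w^3 + 6*w^2 - 4*w - 24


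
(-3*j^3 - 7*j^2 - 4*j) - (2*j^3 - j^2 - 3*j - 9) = -5*j^3 - 6*j^2 - j + 9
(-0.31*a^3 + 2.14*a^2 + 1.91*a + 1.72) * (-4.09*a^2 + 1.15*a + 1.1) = 1.2679*a^5 - 9.1091*a^4 - 5.6919*a^3 - 2.4843*a^2 + 4.079*a + 1.892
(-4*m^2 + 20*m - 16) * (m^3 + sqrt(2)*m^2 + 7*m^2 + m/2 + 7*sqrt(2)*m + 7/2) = -4*m^5 - 8*m^4 - 4*sqrt(2)*m^4 - 8*sqrt(2)*m^3 + 122*m^3 - 116*m^2 + 124*sqrt(2)*m^2 - 112*sqrt(2)*m + 62*m - 56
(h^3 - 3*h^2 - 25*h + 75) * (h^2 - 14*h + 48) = h^5 - 17*h^4 + 65*h^3 + 281*h^2 - 2250*h + 3600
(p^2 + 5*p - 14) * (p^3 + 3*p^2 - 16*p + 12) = p^5 + 8*p^4 - 15*p^3 - 110*p^2 + 284*p - 168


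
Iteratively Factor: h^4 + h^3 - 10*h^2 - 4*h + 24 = (h + 2)*(h^3 - h^2 - 8*h + 12) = (h + 2)*(h + 3)*(h^2 - 4*h + 4) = (h - 2)*(h + 2)*(h + 3)*(h - 2)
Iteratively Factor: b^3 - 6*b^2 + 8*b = (b)*(b^2 - 6*b + 8) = b*(b - 4)*(b - 2)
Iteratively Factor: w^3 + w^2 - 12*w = (w)*(w^2 + w - 12) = w*(w + 4)*(w - 3)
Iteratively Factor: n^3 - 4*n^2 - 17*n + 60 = (n - 3)*(n^2 - n - 20) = (n - 3)*(n + 4)*(n - 5)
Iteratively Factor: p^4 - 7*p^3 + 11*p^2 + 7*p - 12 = (p - 3)*(p^3 - 4*p^2 - p + 4) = (p - 3)*(p + 1)*(p^2 - 5*p + 4) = (p - 4)*(p - 3)*(p + 1)*(p - 1)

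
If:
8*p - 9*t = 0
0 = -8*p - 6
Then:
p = -3/4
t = -2/3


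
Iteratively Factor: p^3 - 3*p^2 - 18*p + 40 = (p + 4)*(p^2 - 7*p + 10) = (p - 5)*(p + 4)*(p - 2)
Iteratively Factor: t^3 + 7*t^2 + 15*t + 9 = (t + 3)*(t^2 + 4*t + 3) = (t + 3)^2*(t + 1)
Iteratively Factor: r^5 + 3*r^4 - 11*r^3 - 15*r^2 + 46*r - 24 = (r - 1)*(r^4 + 4*r^3 - 7*r^2 - 22*r + 24) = (r - 2)*(r - 1)*(r^3 + 6*r^2 + 5*r - 12) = (r - 2)*(r - 1)*(r + 3)*(r^2 + 3*r - 4) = (r - 2)*(r - 1)*(r + 3)*(r + 4)*(r - 1)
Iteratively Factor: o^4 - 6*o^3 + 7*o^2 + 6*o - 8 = (o - 4)*(o^3 - 2*o^2 - o + 2) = (o - 4)*(o - 1)*(o^2 - o - 2) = (o - 4)*(o - 1)*(o + 1)*(o - 2)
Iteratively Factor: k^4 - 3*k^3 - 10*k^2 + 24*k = (k - 4)*(k^3 + k^2 - 6*k) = k*(k - 4)*(k^2 + k - 6) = k*(k - 4)*(k - 2)*(k + 3)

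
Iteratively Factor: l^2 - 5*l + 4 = (l - 1)*(l - 4)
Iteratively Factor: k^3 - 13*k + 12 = (k - 1)*(k^2 + k - 12) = (k - 1)*(k + 4)*(k - 3)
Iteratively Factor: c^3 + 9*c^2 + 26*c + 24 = (c + 4)*(c^2 + 5*c + 6) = (c + 3)*(c + 4)*(c + 2)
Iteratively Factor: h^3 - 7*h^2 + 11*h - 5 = (h - 1)*(h^2 - 6*h + 5) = (h - 1)^2*(h - 5)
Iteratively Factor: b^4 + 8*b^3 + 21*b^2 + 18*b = (b)*(b^3 + 8*b^2 + 21*b + 18) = b*(b + 3)*(b^2 + 5*b + 6) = b*(b + 2)*(b + 3)*(b + 3)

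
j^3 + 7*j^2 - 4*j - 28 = (j - 2)*(j + 2)*(j + 7)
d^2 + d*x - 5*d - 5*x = (d - 5)*(d + x)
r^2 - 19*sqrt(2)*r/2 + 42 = (r - 6*sqrt(2))*(r - 7*sqrt(2)/2)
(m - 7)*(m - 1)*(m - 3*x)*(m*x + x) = m^4*x - 3*m^3*x^2 - 7*m^3*x + 21*m^2*x^2 - m^2*x + 3*m*x^2 + 7*m*x - 21*x^2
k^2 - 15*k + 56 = (k - 8)*(k - 7)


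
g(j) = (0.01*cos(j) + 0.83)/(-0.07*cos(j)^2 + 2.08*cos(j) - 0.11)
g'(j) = (-0.14*sin(j)*cos(j) + 2.08*sin(j))*(0.01*cos(j) + 0.83)/(-0.07*cos(j)^2 + 2.08*cos(j) - 0.11)^2 - 0.01*sin(j)/(-0.07*cos(j)^2 + 2.08*cos(j) - 0.11)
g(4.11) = -0.63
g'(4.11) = -0.86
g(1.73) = -1.88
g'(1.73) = 8.84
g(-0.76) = 0.62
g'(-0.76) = -0.61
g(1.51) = 51.53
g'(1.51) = 6608.49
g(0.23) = 0.45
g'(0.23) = 0.11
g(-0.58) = 0.53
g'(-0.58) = -0.36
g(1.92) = -1.00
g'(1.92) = 2.41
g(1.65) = -3.02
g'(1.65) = 22.89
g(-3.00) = -0.37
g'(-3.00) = -0.05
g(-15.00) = -0.48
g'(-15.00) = -0.39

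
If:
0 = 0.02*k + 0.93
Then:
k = -46.50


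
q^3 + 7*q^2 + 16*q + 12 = (q + 2)^2*(q + 3)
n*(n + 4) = n^2 + 4*n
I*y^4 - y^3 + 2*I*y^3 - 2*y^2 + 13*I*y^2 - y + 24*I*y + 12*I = (y + 1)*(y - 3*I)*(y + 4*I)*(I*y + I)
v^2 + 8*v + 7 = (v + 1)*(v + 7)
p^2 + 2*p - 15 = (p - 3)*(p + 5)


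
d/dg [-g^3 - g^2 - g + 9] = -3*g^2 - 2*g - 1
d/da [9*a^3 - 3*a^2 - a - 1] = 27*a^2 - 6*a - 1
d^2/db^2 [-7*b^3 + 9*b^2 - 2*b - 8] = 18 - 42*b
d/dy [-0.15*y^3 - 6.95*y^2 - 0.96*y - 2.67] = -0.45*y^2 - 13.9*y - 0.96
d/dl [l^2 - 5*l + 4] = 2*l - 5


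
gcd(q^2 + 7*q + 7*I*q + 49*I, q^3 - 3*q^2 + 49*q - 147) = q + 7*I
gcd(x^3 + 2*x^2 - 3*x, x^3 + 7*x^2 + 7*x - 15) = x^2 + 2*x - 3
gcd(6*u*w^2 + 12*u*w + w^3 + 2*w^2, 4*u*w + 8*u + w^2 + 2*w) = w + 2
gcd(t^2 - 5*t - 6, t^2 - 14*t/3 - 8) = t - 6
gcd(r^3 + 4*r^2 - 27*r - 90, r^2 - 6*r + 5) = r - 5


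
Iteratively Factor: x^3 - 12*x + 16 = (x - 2)*(x^2 + 2*x - 8) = (x - 2)^2*(x + 4)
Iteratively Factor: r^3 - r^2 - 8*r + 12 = (r + 3)*(r^2 - 4*r + 4) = (r - 2)*(r + 3)*(r - 2)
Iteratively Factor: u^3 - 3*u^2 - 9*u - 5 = (u + 1)*(u^2 - 4*u - 5) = (u - 5)*(u + 1)*(u + 1)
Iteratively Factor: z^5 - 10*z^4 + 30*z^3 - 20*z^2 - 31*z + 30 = (z + 1)*(z^4 - 11*z^3 + 41*z^2 - 61*z + 30) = (z - 2)*(z + 1)*(z^3 - 9*z^2 + 23*z - 15) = (z - 5)*(z - 2)*(z + 1)*(z^2 - 4*z + 3) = (z - 5)*(z - 2)*(z - 1)*(z + 1)*(z - 3)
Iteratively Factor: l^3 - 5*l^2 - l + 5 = (l - 5)*(l^2 - 1) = (l - 5)*(l + 1)*(l - 1)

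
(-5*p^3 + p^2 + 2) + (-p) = -5*p^3 + p^2 - p + 2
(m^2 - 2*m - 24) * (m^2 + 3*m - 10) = m^4 + m^3 - 40*m^2 - 52*m + 240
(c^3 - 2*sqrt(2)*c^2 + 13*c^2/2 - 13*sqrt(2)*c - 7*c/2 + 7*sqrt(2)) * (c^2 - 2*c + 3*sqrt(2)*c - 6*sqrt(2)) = c^5 + sqrt(2)*c^4 + 9*c^4/2 - 57*c^3/2 + 9*sqrt(2)*c^3/2 - 47*c^2 - 33*sqrt(2)*c^2/2 + 7*sqrt(2)*c + 198*c - 84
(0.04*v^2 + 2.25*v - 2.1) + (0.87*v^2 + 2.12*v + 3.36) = 0.91*v^2 + 4.37*v + 1.26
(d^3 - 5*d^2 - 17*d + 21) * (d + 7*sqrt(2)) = d^4 - 5*d^3 + 7*sqrt(2)*d^3 - 35*sqrt(2)*d^2 - 17*d^2 - 119*sqrt(2)*d + 21*d + 147*sqrt(2)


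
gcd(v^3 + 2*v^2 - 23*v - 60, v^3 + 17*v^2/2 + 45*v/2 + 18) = v^2 + 7*v + 12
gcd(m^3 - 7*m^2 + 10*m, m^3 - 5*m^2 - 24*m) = m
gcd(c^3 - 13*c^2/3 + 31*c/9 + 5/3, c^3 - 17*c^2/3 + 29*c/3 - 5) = c^2 - 14*c/3 + 5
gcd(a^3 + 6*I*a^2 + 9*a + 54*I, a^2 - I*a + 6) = a - 3*I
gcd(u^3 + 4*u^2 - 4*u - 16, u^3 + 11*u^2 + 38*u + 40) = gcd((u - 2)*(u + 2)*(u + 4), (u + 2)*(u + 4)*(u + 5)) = u^2 + 6*u + 8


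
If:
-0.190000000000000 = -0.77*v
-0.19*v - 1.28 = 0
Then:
No Solution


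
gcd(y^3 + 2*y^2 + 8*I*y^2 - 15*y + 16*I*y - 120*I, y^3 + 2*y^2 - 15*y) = y^2 + 2*y - 15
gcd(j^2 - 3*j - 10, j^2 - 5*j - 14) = j + 2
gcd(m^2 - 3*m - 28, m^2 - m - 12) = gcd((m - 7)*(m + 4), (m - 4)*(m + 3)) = 1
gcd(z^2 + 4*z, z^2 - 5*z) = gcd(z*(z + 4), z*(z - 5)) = z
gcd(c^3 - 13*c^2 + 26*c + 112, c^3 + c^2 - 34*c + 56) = 1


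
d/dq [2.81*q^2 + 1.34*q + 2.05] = 5.62*q + 1.34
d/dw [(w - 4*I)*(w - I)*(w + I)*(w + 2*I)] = 4*w^3 - 6*I*w^2 + 18*w - 2*I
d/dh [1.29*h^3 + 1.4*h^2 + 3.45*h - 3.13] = 3.87*h^2 + 2.8*h + 3.45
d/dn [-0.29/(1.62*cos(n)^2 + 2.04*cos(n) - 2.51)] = -(0.9396*cos(n) + 0.5916)*sin(n)/(1.62*cos(n)^2 + 2.04*cos(n) - 2.51)^2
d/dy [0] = 0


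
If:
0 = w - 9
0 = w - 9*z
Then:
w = 9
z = 1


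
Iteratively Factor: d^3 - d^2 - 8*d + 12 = (d - 2)*(d^2 + d - 6) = (d - 2)*(d + 3)*(d - 2)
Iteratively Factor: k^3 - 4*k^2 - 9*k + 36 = (k - 3)*(k^2 - k - 12) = (k - 4)*(k - 3)*(k + 3)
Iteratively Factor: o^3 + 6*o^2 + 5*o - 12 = (o + 4)*(o^2 + 2*o - 3) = (o + 3)*(o + 4)*(o - 1)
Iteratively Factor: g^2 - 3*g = (g)*(g - 3)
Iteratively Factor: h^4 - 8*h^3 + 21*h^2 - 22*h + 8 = (h - 4)*(h^3 - 4*h^2 + 5*h - 2) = (h - 4)*(h - 1)*(h^2 - 3*h + 2) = (h - 4)*(h - 2)*(h - 1)*(h - 1)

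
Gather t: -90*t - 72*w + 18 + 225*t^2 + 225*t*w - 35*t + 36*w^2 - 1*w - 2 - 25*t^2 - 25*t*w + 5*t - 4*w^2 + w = 200*t^2 + t*(200*w - 120) + 32*w^2 - 72*w + 16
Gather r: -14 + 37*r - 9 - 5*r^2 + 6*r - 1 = -5*r^2 + 43*r - 24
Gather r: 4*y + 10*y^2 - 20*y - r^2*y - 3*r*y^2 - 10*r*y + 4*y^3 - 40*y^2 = -r^2*y + r*(-3*y^2 - 10*y) + 4*y^3 - 30*y^2 - 16*y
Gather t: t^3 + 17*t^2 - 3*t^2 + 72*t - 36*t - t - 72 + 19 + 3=t^3 + 14*t^2 + 35*t - 50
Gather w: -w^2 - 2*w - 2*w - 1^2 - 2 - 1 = -w^2 - 4*w - 4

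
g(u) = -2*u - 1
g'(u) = -2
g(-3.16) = 5.32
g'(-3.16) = -2.00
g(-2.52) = 4.04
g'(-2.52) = -2.00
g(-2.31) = 3.62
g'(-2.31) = -2.00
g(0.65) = -2.30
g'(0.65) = -2.00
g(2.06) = -5.12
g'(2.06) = -2.00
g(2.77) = -6.54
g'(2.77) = -2.00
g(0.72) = -2.44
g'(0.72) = -2.00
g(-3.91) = 6.82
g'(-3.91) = -2.00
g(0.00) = -1.00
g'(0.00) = -2.00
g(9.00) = -19.00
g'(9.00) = -2.00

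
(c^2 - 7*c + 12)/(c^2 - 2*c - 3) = (c - 4)/(c + 1)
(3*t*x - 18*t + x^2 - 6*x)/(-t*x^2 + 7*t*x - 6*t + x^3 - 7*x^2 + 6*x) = (3*t + x)/(-t*x + t + x^2 - x)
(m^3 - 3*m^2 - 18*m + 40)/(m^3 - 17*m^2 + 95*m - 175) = (m^2 + 2*m - 8)/(m^2 - 12*m + 35)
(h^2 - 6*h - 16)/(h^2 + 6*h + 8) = (h - 8)/(h + 4)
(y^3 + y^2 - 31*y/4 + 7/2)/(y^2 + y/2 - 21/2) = (y^2 - 5*y/2 + 1)/(y - 3)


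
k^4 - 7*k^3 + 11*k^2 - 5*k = k*(k - 5)*(k - 1)^2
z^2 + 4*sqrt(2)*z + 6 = (z + sqrt(2))*(z + 3*sqrt(2))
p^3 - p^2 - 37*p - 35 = (p - 7)*(p + 1)*(p + 5)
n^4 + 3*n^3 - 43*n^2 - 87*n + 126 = (n - 6)*(n - 1)*(n + 3)*(n + 7)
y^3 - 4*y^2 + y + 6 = (y - 3)*(y - 2)*(y + 1)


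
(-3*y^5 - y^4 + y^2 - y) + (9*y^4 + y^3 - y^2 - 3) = -3*y^5 + 8*y^4 + y^3 - y - 3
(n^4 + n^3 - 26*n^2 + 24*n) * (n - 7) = n^5 - 6*n^4 - 33*n^3 + 206*n^2 - 168*n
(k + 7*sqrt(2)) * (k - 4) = k^2 - 4*k + 7*sqrt(2)*k - 28*sqrt(2)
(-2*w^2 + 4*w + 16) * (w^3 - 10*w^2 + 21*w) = -2*w^5 + 24*w^4 - 66*w^3 - 76*w^2 + 336*w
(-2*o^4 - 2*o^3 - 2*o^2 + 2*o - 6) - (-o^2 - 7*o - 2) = -2*o^4 - 2*o^3 - o^2 + 9*o - 4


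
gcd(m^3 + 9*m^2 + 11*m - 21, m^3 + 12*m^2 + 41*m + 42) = m^2 + 10*m + 21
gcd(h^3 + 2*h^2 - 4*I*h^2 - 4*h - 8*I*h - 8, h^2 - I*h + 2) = h - 2*I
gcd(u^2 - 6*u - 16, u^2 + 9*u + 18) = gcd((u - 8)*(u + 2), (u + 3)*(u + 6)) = 1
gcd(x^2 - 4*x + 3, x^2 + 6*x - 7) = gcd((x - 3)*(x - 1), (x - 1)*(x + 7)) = x - 1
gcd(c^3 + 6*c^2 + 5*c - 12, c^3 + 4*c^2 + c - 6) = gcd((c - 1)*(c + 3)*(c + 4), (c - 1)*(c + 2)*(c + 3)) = c^2 + 2*c - 3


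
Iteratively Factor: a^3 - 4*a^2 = (a)*(a^2 - 4*a) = a^2*(a - 4)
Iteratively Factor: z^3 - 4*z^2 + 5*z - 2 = (z - 2)*(z^2 - 2*z + 1) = (z - 2)*(z - 1)*(z - 1)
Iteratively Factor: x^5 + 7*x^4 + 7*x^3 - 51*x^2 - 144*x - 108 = (x - 3)*(x^4 + 10*x^3 + 37*x^2 + 60*x + 36) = (x - 3)*(x + 2)*(x^3 + 8*x^2 + 21*x + 18) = (x - 3)*(x + 2)^2*(x^2 + 6*x + 9) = (x - 3)*(x + 2)^2*(x + 3)*(x + 3)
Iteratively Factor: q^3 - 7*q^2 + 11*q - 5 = (q - 1)*(q^2 - 6*q + 5) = (q - 1)^2*(q - 5)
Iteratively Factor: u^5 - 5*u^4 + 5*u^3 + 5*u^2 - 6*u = (u - 1)*(u^4 - 4*u^3 + u^2 + 6*u) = (u - 2)*(u - 1)*(u^3 - 2*u^2 - 3*u) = u*(u - 2)*(u - 1)*(u^2 - 2*u - 3) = u*(u - 3)*(u - 2)*(u - 1)*(u + 1)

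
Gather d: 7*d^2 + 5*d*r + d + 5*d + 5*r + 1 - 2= 7*d^2 + d*(5*r + 6) + 5*r - 1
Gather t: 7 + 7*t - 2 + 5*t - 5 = 12*t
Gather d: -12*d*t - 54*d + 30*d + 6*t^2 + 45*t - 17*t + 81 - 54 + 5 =d*(-12*t - 24) + 6*t^2 + 28*t + 32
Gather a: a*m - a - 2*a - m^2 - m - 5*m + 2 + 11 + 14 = a*(m - 3) - m^2 - 6*m + 27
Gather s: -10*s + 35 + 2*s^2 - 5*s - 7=2*s^2 - 15*s + 28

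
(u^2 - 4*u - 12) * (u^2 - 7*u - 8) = u^4 - 11*u^3 + 8*u^2 + 116*u + 96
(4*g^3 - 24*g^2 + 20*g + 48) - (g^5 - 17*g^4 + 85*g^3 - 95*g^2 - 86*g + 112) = -g^5 + 17*g^4 - 81*g^3 + 71*g^2 + 106*g - 64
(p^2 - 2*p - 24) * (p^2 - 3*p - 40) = p^4 - 5*p^3 - 58*p^2 + 152*p + 960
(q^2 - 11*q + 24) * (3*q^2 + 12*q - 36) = 3*q^4 - 21*q^3 - 96*q^2 + 684*q - 864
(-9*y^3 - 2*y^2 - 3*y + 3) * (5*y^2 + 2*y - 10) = -45*y^5 - 28*y^4 + 71*y^3 + 29*y^2 + 36*y - 30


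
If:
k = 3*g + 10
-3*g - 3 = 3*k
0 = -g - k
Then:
No Solution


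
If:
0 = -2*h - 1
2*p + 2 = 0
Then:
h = -1/2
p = -1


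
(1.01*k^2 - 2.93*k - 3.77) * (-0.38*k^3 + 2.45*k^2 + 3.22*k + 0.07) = -0.3838*k^5 + 3.5879*k^4 - 2.4937*k^3 - 18.6004*k^2 - 12.3445*k - 0.2639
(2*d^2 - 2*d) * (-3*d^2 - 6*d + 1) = -6*d^4 - 6*d^3 + 14*d^2 - 2*d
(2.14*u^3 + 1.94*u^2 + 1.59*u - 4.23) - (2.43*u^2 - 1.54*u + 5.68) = 2.14*u^3 - 0.49*u^2 + 3.13*u - 9.91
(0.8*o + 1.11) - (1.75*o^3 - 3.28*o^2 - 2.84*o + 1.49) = -1.75*o^3 + 3.28*o^2 + 3.64*o - 0.38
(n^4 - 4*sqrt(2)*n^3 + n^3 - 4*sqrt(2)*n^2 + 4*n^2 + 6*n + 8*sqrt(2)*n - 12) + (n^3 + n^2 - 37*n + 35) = n^4 - 4*sqrt(2)*n^3 + 2*n^3 - 4*sqrt(2)*n^2 + 5*n^2 - 31*n + 8*sqrt(2)*n + 23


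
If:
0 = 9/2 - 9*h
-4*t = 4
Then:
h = 1/2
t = -1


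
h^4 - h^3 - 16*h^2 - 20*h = h*(h - 5)*(h + 2)^2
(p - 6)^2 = p^2 - 12*p + 36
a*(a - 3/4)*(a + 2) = a^3 + 5*a^2/4 - 3*a/2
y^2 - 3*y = y*(y - 3)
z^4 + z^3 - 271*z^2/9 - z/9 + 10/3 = (z - 5)*(z - 1/3)*(z + 1/3)*(z + 6)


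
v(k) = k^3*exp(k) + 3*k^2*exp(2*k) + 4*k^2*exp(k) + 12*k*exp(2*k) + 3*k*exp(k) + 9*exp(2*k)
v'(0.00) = 33.00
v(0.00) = 9.00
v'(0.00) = 33.00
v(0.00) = 9.00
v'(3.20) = 116309.35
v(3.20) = 49060.38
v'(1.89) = 5105.62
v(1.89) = 2034.44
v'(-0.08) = 25.55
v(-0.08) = 6.67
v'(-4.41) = 0.06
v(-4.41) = -0.26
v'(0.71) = 254.64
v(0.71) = 87.90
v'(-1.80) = -0.12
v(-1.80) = 0.21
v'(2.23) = 11644.09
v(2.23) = 4733.41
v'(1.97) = 6205.22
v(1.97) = 2485.47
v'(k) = k^3*exp(k) + 6*k^2*exp(2*k) + 7*k^2*exp(k) + 30*k*exp(2*k) + 11*k*exp(k) + 30*exp(2*k) + 3*exp(k)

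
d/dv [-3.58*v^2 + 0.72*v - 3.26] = 0.72 - 7.16*v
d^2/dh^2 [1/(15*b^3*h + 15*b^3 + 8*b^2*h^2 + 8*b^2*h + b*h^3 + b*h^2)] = 2*(-(8*b + 3*h + 1)*(15*b^2*h + 15*b^2 + 8*b*h^2 + 8*b*h + h^3 + h^2) + (15*b^2 + 16*b*h + 8*b + 3*h^2 + 2*h)^2)/(b*(15*b^2*h + 15*b^2 + 8*b*h^2 + 8*b*h + h^3 + h^2)^3)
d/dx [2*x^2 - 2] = 4*x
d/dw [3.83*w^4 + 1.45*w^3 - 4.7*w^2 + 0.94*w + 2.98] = 15.32*w^3 + 4.35*w^2 - 9.4*w + 0.94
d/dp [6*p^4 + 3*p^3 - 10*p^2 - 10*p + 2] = 24*p^3 + 9*p^2 - 20*p - 10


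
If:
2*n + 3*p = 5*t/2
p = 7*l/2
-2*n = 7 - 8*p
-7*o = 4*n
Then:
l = 5*t/77 + 2/11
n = 10*t/11 - 21/22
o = 6/11 - 40*t/77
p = 5*t/22 + 7/11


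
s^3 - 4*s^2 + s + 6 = (s - 3)*(s - 2)*(s + 1)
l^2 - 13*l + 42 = (l - 7)*(l - 6)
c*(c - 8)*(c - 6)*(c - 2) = c^4 - 16*c^3 + 76*c^2 - 96*c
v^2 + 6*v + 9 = (v + 3)^2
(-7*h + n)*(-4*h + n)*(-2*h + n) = -56*h^3 + 50*h^2*n - 13*h*n^2 + n^3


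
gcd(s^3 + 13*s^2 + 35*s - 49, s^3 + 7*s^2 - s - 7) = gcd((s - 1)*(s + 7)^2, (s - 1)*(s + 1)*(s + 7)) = s^2 + 6*s - 7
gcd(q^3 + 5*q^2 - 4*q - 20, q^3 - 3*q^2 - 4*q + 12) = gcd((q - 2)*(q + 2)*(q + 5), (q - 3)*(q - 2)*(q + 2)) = q^2 - 4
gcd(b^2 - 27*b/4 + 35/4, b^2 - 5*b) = b - 5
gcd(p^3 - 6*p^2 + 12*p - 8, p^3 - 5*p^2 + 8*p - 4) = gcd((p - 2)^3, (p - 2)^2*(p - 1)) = p^2 - 4*p + 4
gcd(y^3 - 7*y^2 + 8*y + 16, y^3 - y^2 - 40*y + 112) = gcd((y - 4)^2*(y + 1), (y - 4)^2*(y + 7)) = y^2 - 8*y + 16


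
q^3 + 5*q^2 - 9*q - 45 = (q - 3)*(q + 3)*(q + 5)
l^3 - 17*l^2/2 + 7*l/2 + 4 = (l - 8)*(l - 1)*(l + 1/2)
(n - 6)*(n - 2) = n^2 - 8*n + 12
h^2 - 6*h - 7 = (h - 7)*(h + 1)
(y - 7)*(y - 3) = y^2 - 10*y + 21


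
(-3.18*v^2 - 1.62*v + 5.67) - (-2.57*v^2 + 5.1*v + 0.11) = -0.61*v^2 - 6.72*v + 5.56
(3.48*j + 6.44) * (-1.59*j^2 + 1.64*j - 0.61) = -5.5332*j^3 - 4.5324*j^2 + 8.4388*j - 3.9284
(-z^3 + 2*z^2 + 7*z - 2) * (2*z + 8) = -2*z^4 - 4*z^3 + 30*z^2 + 52*z - 16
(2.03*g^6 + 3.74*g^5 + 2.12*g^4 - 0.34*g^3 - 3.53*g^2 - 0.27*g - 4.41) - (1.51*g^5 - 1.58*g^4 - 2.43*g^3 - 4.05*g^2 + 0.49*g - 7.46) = 2.03*g^6 + 2.23*g^5 + 3.7*g^4 + 2.09*g^3 + 0.52*g^2 - 0.76*g + 3.05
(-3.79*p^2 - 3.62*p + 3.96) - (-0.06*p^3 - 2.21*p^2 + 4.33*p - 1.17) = 0.06*p^3 - 1.58*p^2 - 7.95*p + 5.13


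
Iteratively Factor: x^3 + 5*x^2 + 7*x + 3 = (x + 1)*(x^2 + 4*x + 3) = (x + 1)^2*(x + 3)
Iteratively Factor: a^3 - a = (a + 1)*(a^2 - a) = (a - 1)*(a + 1)*(a)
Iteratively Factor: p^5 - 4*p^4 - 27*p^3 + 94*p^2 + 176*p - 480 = (p - 5)*(p^4 + p^3 - 22*p^2 - 16*p + 96) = (p - 5)*(p + 3)*(p^3 - 2*p^2 - 16*p + 32) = (p - 5)*(p + 3)*(p + 4)*(p^2 - 6*p + 8) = (p - 5)*(p - 2)*(p + 3)*(p + 4)*(p - 4)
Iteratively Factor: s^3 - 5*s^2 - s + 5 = (s - 1)*(s^2 - 4*s - 5) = (s - 1)*(s + 1)*(s - 5)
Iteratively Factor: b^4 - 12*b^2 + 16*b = (b - 2)*(b^3 + 2*b^2 - 8*b) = (b - 2)*(b + 4)*(b^2 - 2*b) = b*(b - 2)*(b + 4)*(b - 2)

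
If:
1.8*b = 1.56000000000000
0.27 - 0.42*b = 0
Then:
No Solution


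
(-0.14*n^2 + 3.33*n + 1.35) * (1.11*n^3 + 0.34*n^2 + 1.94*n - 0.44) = -0.1554*n^5 + 3.6487*n^4 + 2.3591*n^3 + 6.9808*n^2 + 1.1538*n - 0.594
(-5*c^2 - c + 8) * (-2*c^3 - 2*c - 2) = 10*c^5 + 2*c^4 - 6*c^3 + 12*c^2 - 14*c - 16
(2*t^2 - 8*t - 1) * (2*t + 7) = 4*t^3 - 2*t^2 - 58*t - 7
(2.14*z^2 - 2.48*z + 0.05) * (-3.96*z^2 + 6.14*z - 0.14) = -8.4744*z^4 + 22.9604*z^3 - 15.7248*z^2 + 0.6542*z - 0.007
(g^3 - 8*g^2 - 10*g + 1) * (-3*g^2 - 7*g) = -3*g^5 + 17*g^4 + 86*g^3 + 67*g^2 - 7*g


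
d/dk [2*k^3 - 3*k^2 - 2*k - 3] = 6*k^2 - 6*k - 2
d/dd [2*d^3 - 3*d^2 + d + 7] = 6*d^2 - 6*d + 1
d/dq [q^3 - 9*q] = 3*q^2 - 9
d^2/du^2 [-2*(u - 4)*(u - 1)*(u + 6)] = -12*u - 4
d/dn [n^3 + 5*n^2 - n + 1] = 3*n^2 + 10*n - 1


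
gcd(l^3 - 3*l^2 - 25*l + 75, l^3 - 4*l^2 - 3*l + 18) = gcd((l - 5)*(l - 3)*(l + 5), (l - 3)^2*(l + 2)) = l - 3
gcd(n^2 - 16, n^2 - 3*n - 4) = n - 4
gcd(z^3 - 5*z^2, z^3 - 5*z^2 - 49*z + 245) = z - 5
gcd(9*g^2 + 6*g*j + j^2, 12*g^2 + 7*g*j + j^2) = 3*g + j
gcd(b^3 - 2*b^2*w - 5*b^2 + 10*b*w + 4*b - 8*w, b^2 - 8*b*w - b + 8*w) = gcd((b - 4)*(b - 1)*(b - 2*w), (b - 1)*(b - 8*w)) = b - 1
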